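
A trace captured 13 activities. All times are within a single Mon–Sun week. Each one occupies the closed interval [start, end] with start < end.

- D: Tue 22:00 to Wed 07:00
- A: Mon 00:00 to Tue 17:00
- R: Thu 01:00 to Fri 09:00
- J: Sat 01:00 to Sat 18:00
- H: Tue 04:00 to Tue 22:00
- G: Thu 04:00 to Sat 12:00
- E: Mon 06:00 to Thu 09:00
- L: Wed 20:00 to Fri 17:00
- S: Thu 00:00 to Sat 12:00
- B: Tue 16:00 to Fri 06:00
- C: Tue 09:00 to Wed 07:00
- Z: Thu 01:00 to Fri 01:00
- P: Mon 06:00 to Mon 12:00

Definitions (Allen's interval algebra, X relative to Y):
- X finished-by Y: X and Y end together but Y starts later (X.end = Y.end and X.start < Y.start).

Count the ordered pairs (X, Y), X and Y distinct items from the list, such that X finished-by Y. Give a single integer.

2

Checking all 156 ordered pairs for relation 'finished-by'; matching pairs in alphabetical order:
(C, D): C finished-by D ✓
(S, G): S finished-by G ✓
Count: 2.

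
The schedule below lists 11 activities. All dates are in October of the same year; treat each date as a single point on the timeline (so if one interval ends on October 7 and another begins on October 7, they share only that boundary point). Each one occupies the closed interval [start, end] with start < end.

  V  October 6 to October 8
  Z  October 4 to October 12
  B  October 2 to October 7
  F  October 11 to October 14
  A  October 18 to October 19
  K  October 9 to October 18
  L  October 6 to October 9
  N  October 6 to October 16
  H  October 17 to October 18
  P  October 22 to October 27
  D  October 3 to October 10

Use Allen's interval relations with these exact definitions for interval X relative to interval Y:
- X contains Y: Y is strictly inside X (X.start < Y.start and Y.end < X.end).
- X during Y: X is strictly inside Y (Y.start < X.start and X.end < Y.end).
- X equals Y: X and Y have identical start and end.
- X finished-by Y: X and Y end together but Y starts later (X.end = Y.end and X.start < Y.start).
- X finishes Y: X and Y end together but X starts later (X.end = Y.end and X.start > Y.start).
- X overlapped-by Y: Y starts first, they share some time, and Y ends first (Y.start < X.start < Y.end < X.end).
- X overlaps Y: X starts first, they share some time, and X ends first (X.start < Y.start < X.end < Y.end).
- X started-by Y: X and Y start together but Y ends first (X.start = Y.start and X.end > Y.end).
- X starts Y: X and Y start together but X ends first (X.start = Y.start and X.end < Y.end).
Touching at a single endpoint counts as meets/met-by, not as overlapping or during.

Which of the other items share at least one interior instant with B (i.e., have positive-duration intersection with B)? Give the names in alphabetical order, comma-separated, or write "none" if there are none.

D, L, N, V, Z

Target B = [October 2, October 7].
A [October 18, October 19] → after → no.
D [October 3, October 10] → overlapped-by → yes.
F [October 11, October 14] → after → no.
H [October 17, October 18] → after → no.
K [October 9, October 18] → after → no.
L [October 6, October 9] → overlapped-by → yes.
N [October 6, October 16] → overlapped-by → yes.
P [October 22, October 27] → after → no.
V [October 6, October 8] → overlapped-by → yes.
Z [October 4, October 12] → overlapped-by → yes.
Result: D, L, N, V, Z.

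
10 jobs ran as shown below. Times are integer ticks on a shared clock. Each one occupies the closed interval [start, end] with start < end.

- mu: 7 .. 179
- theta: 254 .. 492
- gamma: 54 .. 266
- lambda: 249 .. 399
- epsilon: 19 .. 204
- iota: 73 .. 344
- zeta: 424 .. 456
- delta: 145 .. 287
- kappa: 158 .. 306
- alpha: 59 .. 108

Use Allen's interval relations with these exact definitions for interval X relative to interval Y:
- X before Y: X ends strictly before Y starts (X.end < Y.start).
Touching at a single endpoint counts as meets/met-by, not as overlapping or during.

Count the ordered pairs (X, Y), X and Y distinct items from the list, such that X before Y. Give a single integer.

16

Checking all 90 ordered pairs for relation 'before'; matching pairs in alphabetical order:
(alpha, delta): alpha before delta ✓
(alpha, kappa): alpha before kappa ✓
(alpha, lambda): alpha before lambda ✓
(alpha, theta): alpha before theta ✓
(alpha, zeta): alpha before zeta ✓
(delta, zeta): delta before zeta ✓
(epsilon, lambda): epsilon before lambda ✓
(epsilon, theta): epsilon before theta ✓
(epsilon, zeta): epsilon before zeta ✓
(gamma, zeta): gamma before zeta ✓
(iota, zeta): iota before zeta ✓
(kappa, zeta): kappa before zeta ✓
(lambda, zeta): lambda before zeta ✓
(mu, lambda): mu before lambda ✓
(mu, theta): mu before theta ✓
(mu, zeta): mu before zeta ✓
Count: 16.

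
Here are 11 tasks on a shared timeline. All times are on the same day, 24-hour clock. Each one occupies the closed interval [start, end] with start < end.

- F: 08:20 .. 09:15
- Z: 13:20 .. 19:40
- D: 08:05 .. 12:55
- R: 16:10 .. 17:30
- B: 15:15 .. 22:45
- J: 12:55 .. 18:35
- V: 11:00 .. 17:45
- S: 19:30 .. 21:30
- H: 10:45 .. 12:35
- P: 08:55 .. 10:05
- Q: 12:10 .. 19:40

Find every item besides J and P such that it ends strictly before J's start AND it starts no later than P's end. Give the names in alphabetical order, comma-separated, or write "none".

Conditions: its end is strictly before J's start (X.end < 12:55) AND its start is no later than P's end (X.start <= 10:05).
B: end 22:45 < 12:55? ✗; start 15:15 <= 10:05? ✗ → no.
D: end 12:55 < 12:55? ✗; start 08:05 <= 10:05? ✓ → no.
F: end 09:15 < 12:55? ✓; start 08:20 <= 10:05? ✓ → yes.
H: end 12:35 < 12:55? ✓; start 10:45 <= 10:05? ✗ → no.
Q: end 19:40 < 12:55? ✗; start 12:10 <= 10:05? ✗ → no.
R: end 17:30 < 12:55? ✗; start 16:10 <= 10:05? ✗ → no.
S: end 21:30 < 12:55? ✗; start 19:30 <= 10:05? ✗ → no.
V: end 17:45 < 12:55? ✗; start 11:00 <= 10:05? ✗ → no.
Z: end 19:40 < 12:55? ✗; start 13:20 <= 10:05? ✗ → no.
Result: F.

F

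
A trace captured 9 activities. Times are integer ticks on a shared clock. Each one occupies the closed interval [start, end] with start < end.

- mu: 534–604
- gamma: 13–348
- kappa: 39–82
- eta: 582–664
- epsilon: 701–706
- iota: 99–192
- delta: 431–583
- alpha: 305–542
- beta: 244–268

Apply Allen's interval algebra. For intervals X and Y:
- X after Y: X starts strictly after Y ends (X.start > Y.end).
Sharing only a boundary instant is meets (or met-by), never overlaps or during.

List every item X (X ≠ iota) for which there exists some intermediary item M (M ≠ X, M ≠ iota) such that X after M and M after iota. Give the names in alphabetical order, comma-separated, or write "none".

alpha, delta, epsilon, eta, mu

Target iota = [99, 192].
Intermediaries M with M after iota: alpha, beta, delta, epsilon, eta, mu.
Via alpha — items with X after alpha: epsilon, eta.
Via beta — items with X after beta: alpha, delta, epsilon, eta, mu.
Via delta — items with X after delta: epsilon.
Via epsilon — items with X after epsilon: none.
Via eta — items with X after eta: epsilon.
Via mu — items with X after mu: epsilon.
Union: alpha, delta, epsilon, eta, mu.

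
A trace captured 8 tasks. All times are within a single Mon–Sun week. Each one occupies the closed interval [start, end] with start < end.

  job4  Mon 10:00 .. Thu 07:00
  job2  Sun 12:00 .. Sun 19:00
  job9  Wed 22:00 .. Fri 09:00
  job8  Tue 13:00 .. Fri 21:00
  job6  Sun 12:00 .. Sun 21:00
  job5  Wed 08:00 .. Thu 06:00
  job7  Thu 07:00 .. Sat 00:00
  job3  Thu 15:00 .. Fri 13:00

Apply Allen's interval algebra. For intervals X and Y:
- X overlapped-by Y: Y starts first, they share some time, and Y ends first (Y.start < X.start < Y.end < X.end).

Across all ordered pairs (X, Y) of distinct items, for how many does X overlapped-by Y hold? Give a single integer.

6

Checking all 56 ordered pairs for relation 'overlapped-by'; matching pairs in alphabetical order:
(job3, job9): job3 overlapped-by job9 ✓
(job7, job8): job7 overlapped-by job8 ✓
(job7, job9): job7 overlapped-by job9 ✓
(job8, job4): job8 overlapped-by job4 ✓
(job9, job4): job9 overlapped-by job4 ✓
(job9, job5): job9 overlapped-by job5 ✓
Count: 6.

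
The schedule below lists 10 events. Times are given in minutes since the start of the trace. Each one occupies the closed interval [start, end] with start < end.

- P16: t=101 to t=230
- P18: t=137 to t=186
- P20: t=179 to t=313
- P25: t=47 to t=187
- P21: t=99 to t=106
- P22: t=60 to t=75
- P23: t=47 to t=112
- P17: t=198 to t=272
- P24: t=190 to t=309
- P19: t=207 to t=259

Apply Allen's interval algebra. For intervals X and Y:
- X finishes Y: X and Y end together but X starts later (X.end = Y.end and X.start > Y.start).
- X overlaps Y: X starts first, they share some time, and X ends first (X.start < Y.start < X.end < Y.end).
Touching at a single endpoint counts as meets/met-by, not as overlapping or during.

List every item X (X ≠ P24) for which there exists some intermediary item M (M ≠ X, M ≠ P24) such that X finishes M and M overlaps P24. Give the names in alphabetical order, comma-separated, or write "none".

none

Target P24 = [t=190, t=309].
Intermediaries M with M overlaps P24: P16.
Via P16 — items with X finishes P16: none.
Union: none.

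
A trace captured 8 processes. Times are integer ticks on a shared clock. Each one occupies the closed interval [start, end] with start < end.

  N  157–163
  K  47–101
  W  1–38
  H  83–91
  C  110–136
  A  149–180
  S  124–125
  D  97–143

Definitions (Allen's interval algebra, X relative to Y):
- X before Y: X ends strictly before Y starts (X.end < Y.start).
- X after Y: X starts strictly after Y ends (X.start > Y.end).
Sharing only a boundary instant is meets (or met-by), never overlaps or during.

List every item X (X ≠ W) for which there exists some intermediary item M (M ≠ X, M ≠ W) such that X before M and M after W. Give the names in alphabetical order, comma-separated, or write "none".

C, D, H, K, S

Target W = [1, 38].
Intermediaries M with M after W: A, C, D, H, K, N, S.
Via A — items with X before A: C, D, H, K, S.
Via C — items with X before C: H, K.
Via D — items with X before D: H.
Via H — items with X before H: none.
Via K — items with X before K: none.
Via N — items with X before N: C, D, H, K, S.
Via S — items with X before S: H, K.
Union: C, D, H, K, S.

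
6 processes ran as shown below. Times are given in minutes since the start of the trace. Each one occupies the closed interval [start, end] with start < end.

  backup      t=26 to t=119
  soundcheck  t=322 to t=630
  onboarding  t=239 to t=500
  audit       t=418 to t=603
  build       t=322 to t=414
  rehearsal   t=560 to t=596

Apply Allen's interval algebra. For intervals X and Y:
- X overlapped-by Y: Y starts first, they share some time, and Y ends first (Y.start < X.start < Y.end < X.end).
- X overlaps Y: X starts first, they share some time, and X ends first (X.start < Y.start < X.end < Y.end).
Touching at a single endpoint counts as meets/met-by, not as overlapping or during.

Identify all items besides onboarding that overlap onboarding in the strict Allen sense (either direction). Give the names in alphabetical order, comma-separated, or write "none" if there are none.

Target onboarding = [t=239, t=500].
audit [t=418, t=603] → overlapped-by → yes.
backup [t=26, t=119] → before → no.
build [t=322, t=414] → during → no.
rehearsal [t=560, t=596] → after → no.
soundcheck [t=322, t=630] → overlapped-by → yes.
Result: audit, soundcheck.

audit, soundcheck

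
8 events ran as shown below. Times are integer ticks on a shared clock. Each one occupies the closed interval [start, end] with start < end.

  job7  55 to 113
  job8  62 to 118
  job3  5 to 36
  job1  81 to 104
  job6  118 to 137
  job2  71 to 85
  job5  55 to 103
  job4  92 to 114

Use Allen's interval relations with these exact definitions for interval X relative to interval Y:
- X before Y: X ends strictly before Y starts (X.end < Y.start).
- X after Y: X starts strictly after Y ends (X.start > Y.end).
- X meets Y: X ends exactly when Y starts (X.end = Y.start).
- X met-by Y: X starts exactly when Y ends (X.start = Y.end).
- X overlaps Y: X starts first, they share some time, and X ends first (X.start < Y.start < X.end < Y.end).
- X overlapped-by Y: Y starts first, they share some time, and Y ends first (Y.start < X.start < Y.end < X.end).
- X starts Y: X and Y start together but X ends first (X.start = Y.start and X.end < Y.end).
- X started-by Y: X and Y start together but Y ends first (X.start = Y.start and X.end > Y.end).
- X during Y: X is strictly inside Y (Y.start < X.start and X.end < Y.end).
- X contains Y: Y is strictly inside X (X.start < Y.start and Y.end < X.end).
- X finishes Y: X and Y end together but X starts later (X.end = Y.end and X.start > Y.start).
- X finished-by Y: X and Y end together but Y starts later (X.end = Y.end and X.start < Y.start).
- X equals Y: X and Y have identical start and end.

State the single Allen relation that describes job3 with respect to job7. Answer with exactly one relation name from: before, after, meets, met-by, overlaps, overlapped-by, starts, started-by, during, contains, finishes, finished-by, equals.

job3 = [5, 36]; job7 = [55, 113].
Compare endpoints: job3.start < job7.start, job3.start < job7.end, job3.end < job7.start, job3.end < job7.end.
That pattern is 'before'.

before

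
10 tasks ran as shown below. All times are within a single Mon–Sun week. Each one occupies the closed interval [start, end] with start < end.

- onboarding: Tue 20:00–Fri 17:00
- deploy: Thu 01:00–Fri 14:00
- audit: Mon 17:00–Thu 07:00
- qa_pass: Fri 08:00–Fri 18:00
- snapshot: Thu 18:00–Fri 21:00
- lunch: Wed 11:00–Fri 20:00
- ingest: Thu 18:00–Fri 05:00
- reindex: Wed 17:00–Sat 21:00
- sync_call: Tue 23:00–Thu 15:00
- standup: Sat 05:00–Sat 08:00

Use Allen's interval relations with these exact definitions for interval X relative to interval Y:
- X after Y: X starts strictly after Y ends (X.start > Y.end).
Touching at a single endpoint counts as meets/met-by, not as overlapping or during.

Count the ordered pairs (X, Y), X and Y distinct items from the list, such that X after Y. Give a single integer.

15

Checking all 90 ordered pairs for relation 'after'; matching pairs in alphabetical order:
(ingest, audit): ingest after audit ✓
(ingest, sync_call): ingest after sync_call ✓
(qa_pass, audit): qa_pass after audit ✓
(qa_pass, ingest): qa_pass after ingest ✓
(qa_pass, sync_call): qa_pass after sync_call ✓
(snapshot, audit): snapshot after audit ✓
(snapshot, sync_call): snapshot after sync_call ✓
(standup, audit): standup after audit ✓
(standup, deploy): standup after deploy ✓
(standup, ingest): standup after ingest ✓
(standup, lunch): standup after lunch ✓
(standup, onboarding): standup after onboarding ✓
(standup, qa_pass): standup after qa_pass ✓
(standup, snapshot): standup after snapshot ✓
(standup, sync_call): standup after sync_call ✓
Count: 15.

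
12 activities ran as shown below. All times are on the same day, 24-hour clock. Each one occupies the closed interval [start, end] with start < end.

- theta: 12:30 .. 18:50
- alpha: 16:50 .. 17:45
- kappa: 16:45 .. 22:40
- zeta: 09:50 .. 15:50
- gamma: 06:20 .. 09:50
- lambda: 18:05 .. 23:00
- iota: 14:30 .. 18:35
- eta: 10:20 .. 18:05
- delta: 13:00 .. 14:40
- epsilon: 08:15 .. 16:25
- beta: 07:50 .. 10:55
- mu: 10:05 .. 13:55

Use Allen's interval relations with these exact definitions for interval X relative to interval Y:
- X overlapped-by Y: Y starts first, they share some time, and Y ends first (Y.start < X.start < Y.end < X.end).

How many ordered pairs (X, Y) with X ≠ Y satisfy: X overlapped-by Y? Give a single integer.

Checking all 132 ordered pairs for relation 'overlapped-by'; matching pairs in alphabetical order:
(beta, gamma): beta overlapped-by gamma ✓
(delta, mu): delta overlapped-by mu ✓
(epsilon, beta): epsilon overlapped-by beta ✓
(epsilon, gamma): epsilon overlapped-by gamma ✓
(eta, beta): eta overlapped-by beta ✓
(eta, epsilon): eta overlapped-by epsilon ✓
(eta, mu): eta overlapped-by mu ✓
(eta, zeta): eta overlapped-by zeta ✓
(iota, delta): iota overlapped-by delta ✓
(iota, epsilon): iota overlapped-by epsilon ✓
(iota, eta): iota overlapped-by eta ✓
(iota, zeta): iota overlapped-by zeta ✓
(kappa, eta): kappa overlapped-by eta ✓
(kappa, iota): kappa overlapped-by iota ✓
(kappa, theta): kappa overlapped-by theta ✓
(lambda, iota): lambda overlapped-by iota ✓
(lambda, kappa): lambda overlapped-by kappa ✓
(lambda, theta): lambda overlapped-by theta ✓
(mu, beta): mu overlapped-by beta ✓
(theta, epsilon): theta overlapped-by epsilon ✓
(theta, eta): theta overlapped-by eta ✓
(theta, mu): theta overlapped-by mu ✓
(theta, zeta): theta overlapped-by zeta ✓
(zeta, beta): zeta overlapped-by beta ✓
Count: 24.

24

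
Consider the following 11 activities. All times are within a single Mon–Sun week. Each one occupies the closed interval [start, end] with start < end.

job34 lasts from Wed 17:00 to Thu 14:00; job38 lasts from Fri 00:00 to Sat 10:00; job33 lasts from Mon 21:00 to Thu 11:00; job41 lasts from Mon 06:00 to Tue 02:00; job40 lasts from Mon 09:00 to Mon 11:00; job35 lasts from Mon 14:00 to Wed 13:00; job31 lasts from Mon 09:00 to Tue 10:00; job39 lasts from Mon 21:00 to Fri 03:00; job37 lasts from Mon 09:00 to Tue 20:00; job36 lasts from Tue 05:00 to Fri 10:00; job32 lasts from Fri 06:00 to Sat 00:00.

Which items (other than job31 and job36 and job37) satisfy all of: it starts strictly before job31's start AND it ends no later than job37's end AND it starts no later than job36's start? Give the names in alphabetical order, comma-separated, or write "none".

Conditions: its start is strictly before job31's start (X.start < Mon 09:00) AND its end is no later than job37's end (X.end <= Tue 20:00) AND its start is no later than job36's start (X.start <= Tue 05:00).
job32: start Fri 06:00 < Mon 09:00? ✗; end Sat 00:00 <= Tue 20:00? ✗; start Fri 06:00 <= Tue 05:00? ✗ → no.
job33: start Mon 21:00 < Mon 09:00? ✗; end Thu 11:00 <= Tue 20:00? ✗; start Mon 21:00 <= Tue 05:00? ✓ → no.
job34: start Wed 17:00 < Mon 09:00? ✗; end Thu 14:00 <= Tue 20:00? ✗; start Wed 17:00 <= Tue 05:00? ✗ → no.
job35: start Mon 14:00 < Mon 09:00? ✗; end Wed 13:00 <= Tue 20:00? ✗; start Mon 14:00 <= Tue 05:00? ✓ → no.
job38: start Fri 00:00 < Mon 09:00? ✗; end Sat 10:00 <= Tue 20:00? ✗; start Fri 00:00 <= Tue 05:00? ✗ → no.
job39: start Mon 21:00 < Mon 09:00? ✗; end Fri 03:00 <= Tue 20:00? ✗; start Mon 21:00 <= Tue 05:00? ✓ → no.
job40: start Mon 09:00 < Mon 09:00? ✗; end Mon 11:00 <= Tue 20:00? ✓; start Mon 09:00 <= Tue 05:00? ✓ → no.
job41: start Mon 06:00 < Mon 09:00? ✓; end Tue 02:00 <= Tue 20:00? ✓; start Mon 06:00 <= Tue 05:00? ✓ → yes.
Result: job41.

job41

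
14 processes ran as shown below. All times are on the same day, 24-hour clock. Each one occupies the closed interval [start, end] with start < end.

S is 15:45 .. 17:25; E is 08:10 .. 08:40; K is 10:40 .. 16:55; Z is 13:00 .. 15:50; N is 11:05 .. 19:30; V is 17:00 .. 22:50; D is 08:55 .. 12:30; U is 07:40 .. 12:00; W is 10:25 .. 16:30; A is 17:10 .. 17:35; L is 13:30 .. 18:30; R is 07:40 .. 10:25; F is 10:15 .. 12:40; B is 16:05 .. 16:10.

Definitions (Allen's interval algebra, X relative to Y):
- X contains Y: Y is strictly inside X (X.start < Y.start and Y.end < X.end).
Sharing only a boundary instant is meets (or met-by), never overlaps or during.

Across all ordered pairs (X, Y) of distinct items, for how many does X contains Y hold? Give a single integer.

Checking all 182 ordered pairs for relation 'contains'; matching pairs in alphabetical order:
(K, B): K contains B ✓
(K, Z): K contains Z ✓
(L, A): L contains A ✓
(L, B): L contains B ✓
(L, S): L contains S ✓
(N, A): N contains A ✓
(N, B): N contains B ✓
(N, L): N contains L ✓
(N, S): N contains S ✓
(N, Z): N contains Z ✓
(R, E): R contains E ✓
(S, B): S contains B ✓
(U, E): U contains E ✓
(V, A): V contains A ✓
(W, B): W contains B ✓
(W, Z): W contains Z ✓
Count: 16.

16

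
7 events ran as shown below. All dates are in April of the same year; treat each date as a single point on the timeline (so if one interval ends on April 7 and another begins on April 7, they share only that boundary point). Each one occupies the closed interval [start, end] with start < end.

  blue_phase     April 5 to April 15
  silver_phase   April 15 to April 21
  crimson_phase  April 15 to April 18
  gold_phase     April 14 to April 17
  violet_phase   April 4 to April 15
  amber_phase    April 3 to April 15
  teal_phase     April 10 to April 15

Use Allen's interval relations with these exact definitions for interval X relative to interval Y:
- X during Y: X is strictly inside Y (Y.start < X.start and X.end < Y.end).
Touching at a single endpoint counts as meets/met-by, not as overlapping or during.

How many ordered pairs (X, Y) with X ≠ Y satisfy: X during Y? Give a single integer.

0

Checking all 42 ordered pairs for relation 'during'; matching pairs in alphabetical order:
No pair satisfies it.
Count: 0.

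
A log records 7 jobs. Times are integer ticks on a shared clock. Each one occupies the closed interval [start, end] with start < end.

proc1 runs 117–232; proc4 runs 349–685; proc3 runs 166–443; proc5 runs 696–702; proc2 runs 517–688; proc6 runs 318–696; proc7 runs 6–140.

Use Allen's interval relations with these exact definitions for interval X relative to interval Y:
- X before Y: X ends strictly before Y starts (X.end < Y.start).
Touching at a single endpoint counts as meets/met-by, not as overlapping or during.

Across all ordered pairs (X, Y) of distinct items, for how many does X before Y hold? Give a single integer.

13

Checking all 42 ordered pairs for relation 'before'; matching pairs in alphabetical order:
(proc1, proc2): proc1 before proc2 ✓
(proc1, proc4): proc1 before proc4 ✓
(proc1, proc5): proc1 before proc5 ✓
(proc1, proc6): proc1 before proc6 ✓
(proc2, proc5): proc2 before proc5 ✓
(proc3, proc2): proc3 before proc2 ✓
(proc3, proc5): proc3 before proc5 ✓
(proc4, proc5): proc4 before proc5 ✓
(proc7, proc2): proc7 before proc2 ✓
(proc7, proc3): proc7 before proc3 ✓
(proc7, proc4): proc7 before proc4 ✓
(proc7, proc5): proc7 before proc5 ✓
(proc7, proc6): proc7 before proc6 ✓
Count: 13.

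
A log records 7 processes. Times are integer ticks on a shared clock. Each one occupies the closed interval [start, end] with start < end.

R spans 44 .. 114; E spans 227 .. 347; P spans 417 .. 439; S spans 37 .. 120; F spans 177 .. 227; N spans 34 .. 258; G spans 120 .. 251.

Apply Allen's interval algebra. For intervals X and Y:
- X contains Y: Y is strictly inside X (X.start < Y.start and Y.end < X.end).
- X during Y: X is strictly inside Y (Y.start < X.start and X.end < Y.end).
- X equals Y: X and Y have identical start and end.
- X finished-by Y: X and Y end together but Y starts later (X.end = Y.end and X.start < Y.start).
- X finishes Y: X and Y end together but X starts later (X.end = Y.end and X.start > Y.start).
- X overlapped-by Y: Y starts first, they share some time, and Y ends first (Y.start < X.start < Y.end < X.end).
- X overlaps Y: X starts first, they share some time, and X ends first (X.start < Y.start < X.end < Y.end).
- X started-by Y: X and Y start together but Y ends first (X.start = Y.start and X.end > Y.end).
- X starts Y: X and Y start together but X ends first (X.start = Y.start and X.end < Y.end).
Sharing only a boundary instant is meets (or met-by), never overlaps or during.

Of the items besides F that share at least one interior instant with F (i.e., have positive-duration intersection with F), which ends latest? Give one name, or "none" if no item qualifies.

Target F = [177, 227].
E [227, 347] → met-by → excluded.
G [120, 251] → contains → candidate.
N [34, 258] → contains → candidate.
P [417, 439] → after → excluded.
R [44, 114] → before → excluded.
S [37, 120] → before → excluded.
Among candidates, latest end is 258 → N.

N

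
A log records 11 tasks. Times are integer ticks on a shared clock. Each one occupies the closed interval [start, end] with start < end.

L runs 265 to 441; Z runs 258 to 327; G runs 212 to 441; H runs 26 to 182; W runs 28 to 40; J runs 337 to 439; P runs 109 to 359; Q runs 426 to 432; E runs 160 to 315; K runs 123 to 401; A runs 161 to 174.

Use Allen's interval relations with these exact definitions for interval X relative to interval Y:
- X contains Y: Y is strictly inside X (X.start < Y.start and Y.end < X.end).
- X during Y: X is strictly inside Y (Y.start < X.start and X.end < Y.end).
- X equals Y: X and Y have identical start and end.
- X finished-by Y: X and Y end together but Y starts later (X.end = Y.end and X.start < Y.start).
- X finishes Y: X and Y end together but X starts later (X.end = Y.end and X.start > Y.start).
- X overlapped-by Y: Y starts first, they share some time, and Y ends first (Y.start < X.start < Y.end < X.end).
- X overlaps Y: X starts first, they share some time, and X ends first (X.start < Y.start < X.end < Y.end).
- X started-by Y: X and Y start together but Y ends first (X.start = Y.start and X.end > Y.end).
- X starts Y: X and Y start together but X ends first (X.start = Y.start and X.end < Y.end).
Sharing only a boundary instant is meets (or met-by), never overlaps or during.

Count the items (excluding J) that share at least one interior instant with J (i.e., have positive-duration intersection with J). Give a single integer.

Target J = [337, 439].
A [161, 174] → before → no.
E [160, 315] → before → no.
G [212, 441] → contains → counts.
H [26, 182] → before → no.
K [123, 401] → overlaps → counts.
L [265, 441] → contains → counts.
P [109, 359] → overlaps → counts.
Q [426, 432] → during → counts.
W [28, 40] → before → no.
Z [258, 327] → before → no.
Total: 5.

5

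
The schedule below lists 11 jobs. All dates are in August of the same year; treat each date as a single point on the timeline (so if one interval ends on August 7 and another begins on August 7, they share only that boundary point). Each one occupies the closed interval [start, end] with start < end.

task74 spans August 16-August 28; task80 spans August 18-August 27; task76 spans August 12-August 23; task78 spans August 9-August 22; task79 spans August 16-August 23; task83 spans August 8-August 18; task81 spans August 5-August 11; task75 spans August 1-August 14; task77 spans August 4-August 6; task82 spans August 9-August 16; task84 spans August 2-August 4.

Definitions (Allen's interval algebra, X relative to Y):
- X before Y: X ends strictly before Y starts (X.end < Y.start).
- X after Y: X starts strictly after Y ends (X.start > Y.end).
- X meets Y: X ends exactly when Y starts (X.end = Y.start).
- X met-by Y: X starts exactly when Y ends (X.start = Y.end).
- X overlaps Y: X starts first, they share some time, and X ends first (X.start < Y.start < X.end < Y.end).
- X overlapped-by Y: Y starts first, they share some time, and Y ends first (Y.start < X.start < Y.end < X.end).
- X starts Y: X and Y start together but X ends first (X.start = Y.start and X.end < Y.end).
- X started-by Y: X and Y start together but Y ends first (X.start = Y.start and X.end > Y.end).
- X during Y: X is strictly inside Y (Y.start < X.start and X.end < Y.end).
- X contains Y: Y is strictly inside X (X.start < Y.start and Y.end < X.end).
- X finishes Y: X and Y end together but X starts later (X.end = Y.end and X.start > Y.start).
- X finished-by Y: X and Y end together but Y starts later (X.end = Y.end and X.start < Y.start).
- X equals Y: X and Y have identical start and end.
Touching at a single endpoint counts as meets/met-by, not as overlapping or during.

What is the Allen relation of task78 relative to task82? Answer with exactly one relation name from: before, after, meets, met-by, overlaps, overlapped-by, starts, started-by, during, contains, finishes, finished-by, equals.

task78 = [August 9, August 22]; task82 = [August 9, August 16].
Compare endpoints: task78.start = task82.start, task78.start < task82.end, task78.end > task82.start, task78.end > task82.end.
That pattern is 'started-by'.

started-by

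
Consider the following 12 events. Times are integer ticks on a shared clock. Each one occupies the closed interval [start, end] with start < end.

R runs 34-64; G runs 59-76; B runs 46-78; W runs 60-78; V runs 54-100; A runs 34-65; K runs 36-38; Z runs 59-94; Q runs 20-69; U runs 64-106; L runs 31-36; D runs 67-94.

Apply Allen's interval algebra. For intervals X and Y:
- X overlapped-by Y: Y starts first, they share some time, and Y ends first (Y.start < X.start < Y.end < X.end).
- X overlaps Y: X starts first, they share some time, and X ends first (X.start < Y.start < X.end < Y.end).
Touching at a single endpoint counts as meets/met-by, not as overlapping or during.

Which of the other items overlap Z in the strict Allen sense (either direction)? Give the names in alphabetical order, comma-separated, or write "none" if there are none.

Target Z = [59, 94].
A [34, 65] → overlaps → yes.
B [46, 78] → overlaps → yes.
D [67, 94] → finishes → no.
G [59, 76] → starts → no.
K [36, 38] → before → no.
L [31, 36] → before → no.
Q [20, 69] → overlaps → yes.
R [34, 64] → overlaps → yes.
U [64, 106] → overlapped-by → yes.
V [54, 100] → contains → no.
W [60, 78] → during → no.
Result: A, B, Q, R, U.

A, B, Q, R, U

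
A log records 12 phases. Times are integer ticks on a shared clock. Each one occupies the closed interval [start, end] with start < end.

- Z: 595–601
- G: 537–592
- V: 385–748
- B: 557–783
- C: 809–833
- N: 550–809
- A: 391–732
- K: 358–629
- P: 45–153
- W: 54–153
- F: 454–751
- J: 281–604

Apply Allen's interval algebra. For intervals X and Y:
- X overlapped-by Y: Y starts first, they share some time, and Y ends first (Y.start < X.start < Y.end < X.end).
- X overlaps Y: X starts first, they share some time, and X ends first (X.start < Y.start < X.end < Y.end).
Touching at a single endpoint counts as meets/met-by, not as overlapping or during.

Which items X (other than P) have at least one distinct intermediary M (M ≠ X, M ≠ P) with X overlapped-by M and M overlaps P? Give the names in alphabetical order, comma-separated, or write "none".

none

Target P = [45, 153].
Intermediaries M with M overlaps P: none.
Union: none.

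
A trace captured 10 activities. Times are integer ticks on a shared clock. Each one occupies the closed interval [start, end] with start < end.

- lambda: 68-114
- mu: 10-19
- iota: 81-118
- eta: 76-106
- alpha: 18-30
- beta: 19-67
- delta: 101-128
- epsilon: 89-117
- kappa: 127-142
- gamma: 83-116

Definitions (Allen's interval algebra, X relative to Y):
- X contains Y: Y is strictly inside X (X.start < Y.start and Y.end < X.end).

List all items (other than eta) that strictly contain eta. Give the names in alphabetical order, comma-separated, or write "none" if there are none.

Target eta = [76, 106].
alpha [18, 30] → before → no.
beta [19, 67] → before → no.
delta [101, 128] → overlapped-by → no.
epsilon [89, 117] → overlapped-by → no.
gamma [83, 116] → overlapped-by → no.
iota [81, 118] → overlapped-by → no.
kappa [127, 142] → after → no.
lambda [68, 114] → contains → yes.
mu [10, 19] → before → no.
Result: lambda.

lambda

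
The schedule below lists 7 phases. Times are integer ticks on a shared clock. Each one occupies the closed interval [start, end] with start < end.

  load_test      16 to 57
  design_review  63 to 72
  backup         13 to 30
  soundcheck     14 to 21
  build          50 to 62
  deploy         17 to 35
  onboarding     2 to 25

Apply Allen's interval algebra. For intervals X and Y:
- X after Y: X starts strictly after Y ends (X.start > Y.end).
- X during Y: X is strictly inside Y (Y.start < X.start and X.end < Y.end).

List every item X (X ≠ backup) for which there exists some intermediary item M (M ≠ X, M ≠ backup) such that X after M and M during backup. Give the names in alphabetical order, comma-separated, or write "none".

build, design_review

Target backup = [13, 30].
Intermediaries M with M during backup: soundcheck.
Via soundcheck — items with X after soundcheck: build, design_review.
Union: build, design_review.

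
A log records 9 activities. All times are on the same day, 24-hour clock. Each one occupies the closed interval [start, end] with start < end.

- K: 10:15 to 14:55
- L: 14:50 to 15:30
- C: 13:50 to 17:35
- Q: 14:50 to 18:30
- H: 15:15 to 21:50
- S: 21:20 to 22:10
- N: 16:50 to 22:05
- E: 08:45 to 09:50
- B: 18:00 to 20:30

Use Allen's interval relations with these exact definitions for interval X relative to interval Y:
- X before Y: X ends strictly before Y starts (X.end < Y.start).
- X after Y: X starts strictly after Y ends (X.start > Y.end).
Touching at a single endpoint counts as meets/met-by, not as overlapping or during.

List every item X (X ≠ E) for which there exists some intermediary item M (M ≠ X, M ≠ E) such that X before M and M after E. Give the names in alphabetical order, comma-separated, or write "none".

B, C, K, L, Q

Target E = [08:45, 09:50].
Intermediaries M with M after E: B, C, H, K, L, N, Q, S.
Via B — items with X before B: C, K, L.
Via C — items with X before C: none.
Via H — items with X before H: K.
Via K — items with X before K: none.
Via L — items with X before L: none.
Via N — items with X before N: K, L.
Via Q — items with X before Q: none.
Via S — items with X before S: B, C, K, L, Q.
Union: B, C, K, L, Q.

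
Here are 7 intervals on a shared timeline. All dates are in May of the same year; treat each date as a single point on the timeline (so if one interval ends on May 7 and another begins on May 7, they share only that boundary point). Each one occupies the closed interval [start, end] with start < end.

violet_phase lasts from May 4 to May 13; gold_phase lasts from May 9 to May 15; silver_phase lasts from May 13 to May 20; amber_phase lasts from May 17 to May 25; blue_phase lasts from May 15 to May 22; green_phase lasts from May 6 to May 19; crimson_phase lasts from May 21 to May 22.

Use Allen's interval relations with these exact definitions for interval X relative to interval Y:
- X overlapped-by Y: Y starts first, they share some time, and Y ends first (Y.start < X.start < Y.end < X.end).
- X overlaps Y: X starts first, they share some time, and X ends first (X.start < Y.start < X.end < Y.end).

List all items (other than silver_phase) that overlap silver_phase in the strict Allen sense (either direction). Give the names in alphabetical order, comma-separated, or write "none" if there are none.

amber_phase, blue_phase, gold_phase, green_phase

Target silver_phase = [May 13, May 20].
amber_phase [May 17, May 25] → overlapped-by → yes.
blue_phase [May 15, May 22] → overlapped-by → yes.
crimson_phase [May 21, May 22] → after → no.
gold_phase [May 9, May 15] → overlaps → yes.
green_phase [May 6, May 19] → overlaps → yes.
violet_phase [May 4, May 13] → meets → no.
Result: amber_phase, blue_phase, gold_phase, green_phase.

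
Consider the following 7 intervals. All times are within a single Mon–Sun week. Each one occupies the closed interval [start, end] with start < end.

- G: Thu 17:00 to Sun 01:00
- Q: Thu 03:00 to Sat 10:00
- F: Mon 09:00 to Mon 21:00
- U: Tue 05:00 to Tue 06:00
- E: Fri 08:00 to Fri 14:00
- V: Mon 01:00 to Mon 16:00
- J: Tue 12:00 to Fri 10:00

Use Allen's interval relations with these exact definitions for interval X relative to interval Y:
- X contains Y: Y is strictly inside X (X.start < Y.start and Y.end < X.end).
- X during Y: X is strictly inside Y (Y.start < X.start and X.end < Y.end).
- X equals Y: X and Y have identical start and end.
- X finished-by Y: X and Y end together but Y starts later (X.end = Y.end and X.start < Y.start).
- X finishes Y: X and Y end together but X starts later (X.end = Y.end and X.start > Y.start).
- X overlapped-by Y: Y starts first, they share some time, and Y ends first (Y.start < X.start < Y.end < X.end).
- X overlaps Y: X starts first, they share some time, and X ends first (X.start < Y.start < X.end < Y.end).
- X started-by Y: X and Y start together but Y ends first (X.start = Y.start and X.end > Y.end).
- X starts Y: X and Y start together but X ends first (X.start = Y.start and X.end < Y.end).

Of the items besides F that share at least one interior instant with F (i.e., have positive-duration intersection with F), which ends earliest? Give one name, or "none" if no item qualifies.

V

Target F = [Mon 09:00, Mon 21:00].
E [Fri 08:00, Fri 14:00] → after → excluded.
G [Thu 17:00, Sun 01:00] → after → excluded.
J [Tue 12:00, Fri 10:00] → after → excluded.
Q [Thu 03:00, Sat 10:00] → after → excluded.
U [Tue 05:00, Tue 06:00] → after → excluded.
V [Mon 01:00, Mon 16:00] → overlaps → candidate.
Among candidates, earliest end is Mon 16:00 → V.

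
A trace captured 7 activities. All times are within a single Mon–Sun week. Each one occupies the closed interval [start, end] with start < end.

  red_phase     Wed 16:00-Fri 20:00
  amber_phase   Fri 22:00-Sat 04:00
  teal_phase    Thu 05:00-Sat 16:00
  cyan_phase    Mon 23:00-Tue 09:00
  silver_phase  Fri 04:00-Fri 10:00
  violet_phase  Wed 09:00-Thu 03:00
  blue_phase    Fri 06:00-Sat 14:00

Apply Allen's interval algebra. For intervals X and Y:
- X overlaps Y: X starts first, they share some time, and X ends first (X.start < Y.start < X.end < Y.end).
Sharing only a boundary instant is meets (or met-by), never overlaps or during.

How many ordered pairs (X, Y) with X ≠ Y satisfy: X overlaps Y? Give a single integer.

4

Checking all 42 ordered pairs for relation 'overlaps'; matching pairs in alphabetical order:
(red_phase, blue_phase): red_phase overlaps blue_phase ✓
(red_phase, teal_phase): red_phase overlaps teal_phase ✓
(silver_phase, blue_phase): silver_phase overlaps blue_phase ✓
(violet_phase, red_phase): violet_phase overlaps red_phase ✓
Count: 4.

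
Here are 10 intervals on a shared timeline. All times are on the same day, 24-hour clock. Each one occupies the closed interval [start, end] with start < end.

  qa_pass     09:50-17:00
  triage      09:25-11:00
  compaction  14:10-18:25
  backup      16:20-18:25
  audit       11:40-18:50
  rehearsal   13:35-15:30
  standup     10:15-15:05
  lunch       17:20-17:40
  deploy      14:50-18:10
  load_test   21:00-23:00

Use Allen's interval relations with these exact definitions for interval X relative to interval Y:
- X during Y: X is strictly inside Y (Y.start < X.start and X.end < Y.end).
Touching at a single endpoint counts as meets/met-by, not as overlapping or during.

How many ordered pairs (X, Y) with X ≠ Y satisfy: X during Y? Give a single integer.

Checking all 90 ordered pairs for relation 'during'; matching pairs in alphabetical order:
(backup, audit): backup during audit ✓
(compaction, audit): compaction during audit ✓
(deploy, audit): deploy during audit ✓
(deploy, compaction): deploy during compaction ✓
(lunch, audit): lunch during audit ✓
(lunch, backup): lunch during backup ✓
(lunch, compaction): lunch during compaction ✓
(lunch, deploy): lunch during deploy ✓
(rehearsal, audit): rehearsal during audit ✓
(rehearsal, qa_pass): rehearsal during qa_pass ✓
(standup, qa_pass): standup during qa_pass ✓
Count: 11.

11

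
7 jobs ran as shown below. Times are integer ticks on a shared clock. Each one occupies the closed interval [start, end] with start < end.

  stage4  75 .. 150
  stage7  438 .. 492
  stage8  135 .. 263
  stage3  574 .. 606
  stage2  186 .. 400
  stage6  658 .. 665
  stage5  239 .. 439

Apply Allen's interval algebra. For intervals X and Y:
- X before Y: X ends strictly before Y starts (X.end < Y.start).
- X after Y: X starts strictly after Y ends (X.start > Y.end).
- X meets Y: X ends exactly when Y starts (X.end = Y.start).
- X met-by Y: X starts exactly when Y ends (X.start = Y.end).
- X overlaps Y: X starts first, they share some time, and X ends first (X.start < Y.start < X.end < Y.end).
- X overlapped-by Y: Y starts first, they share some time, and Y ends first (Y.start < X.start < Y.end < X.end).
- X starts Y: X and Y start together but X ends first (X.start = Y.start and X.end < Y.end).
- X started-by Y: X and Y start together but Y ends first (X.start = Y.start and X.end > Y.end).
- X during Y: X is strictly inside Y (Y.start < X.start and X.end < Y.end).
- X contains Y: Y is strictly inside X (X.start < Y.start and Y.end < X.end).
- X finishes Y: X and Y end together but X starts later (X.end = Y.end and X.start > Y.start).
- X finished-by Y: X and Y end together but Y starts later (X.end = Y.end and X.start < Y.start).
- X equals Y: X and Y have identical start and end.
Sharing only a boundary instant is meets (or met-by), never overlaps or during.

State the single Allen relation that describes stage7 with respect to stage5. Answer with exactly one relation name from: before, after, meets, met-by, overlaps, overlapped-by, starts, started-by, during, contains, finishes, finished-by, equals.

overlapped-by

stage7 = [438, 492]; stage5 = [239, 439].
Compare endpoints: stage7.start > stage5.start, stage7.start < stage5.end, stage7.end > stage5.start, stage7.end > stage5.end.
That pattern is 'overlapped-by'.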